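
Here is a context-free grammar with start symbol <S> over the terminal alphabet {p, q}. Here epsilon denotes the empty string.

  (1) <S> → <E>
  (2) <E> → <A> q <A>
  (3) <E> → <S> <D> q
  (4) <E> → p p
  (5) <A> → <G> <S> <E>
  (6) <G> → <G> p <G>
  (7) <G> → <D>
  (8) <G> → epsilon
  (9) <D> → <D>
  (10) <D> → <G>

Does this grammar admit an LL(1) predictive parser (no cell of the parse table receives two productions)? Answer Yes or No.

FIRST(<S>) = {p}
FIRST(<E>) = {p}
FIRST(<A>) = {p}
FIRST(<G>) = {epsilon, p}
FIRST(<D>) = {epsilon, p}
FOLLOW(<S>) = {$, p, q}
FOLLOW(<E>) = {$, p, q}
FOLLOW(<A>) = {$, p, q}
FOLLOW(<G>) = {p, q}
FOLLOW(<D>) = {p, q}
Cell M[<D>, p] receives both <D> → <D> and <D> → <G> — the grammar is not LL(1).

No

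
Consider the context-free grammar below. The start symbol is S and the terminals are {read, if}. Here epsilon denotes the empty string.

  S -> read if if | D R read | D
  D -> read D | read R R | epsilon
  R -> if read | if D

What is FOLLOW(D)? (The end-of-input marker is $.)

{$, if, read}

FIRST(D) = {epsilon, read}
FIRST(R) = {if}
FIRST(S) = {epsilon, if, read}  (via D R read, D)
FOLLOW(S) includes $ since S is the start symbol.
FOLLOW(S): S appears on no right-hand side. Thus FOLLOW(S) = {$}.
FOLLOW(D): in S->D R read, D is followed by R read with FIRST {if}; in S->D, the suffix after D is empty, so FOLLOW(D) ⊇ FOLLOW(S) = {$}; in D->read D, the suffix after D is empty (adds nothing new); in R->if D, the suffix after D is empty, so FOLLOW(D) ⊇ FOLLOW(R) = {$, if, read}. Thus FOLLOW(D) = {$, if, read}.
FOLLOW(R): in S->D R read, R is followed by read with FIRST {read}; in D->read R R (occurrence 1), R is followed by R with FIRST {if}; in D->read R R (occurrence 2), the suffix after R is empty, so FOLLOW(R) ⊇ FOLLOW(D) = {$, if, read}. Thus FOLLOW(R) = {$, if, read}.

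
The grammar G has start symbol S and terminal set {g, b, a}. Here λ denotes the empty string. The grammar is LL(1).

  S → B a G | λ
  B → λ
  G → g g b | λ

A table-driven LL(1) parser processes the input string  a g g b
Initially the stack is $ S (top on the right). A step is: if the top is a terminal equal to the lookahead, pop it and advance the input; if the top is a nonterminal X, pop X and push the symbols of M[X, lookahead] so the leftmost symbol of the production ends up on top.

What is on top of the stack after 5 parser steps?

     Stack    Input      Action
  1  $ S      a g g b $  expand S → B a G
  2  $ G a B  a g g b $  expand B → λ
  3  $ G a    a g g b $  match a
  4  $ G      g g b $    expand G → g g b
  5  $ b g g  g g b $    match g
Stack after step 5: $ b g (top = g).

g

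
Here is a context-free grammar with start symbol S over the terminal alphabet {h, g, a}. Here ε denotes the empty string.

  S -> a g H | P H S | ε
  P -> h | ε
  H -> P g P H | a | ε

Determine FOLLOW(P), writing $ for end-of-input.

{$, a, g, h}

FIRST(P): from P->h we get {h}; from P->ε we get {ε}. So FIRST(P) = {ε, h}.
FIRST(H): from H->P g P H we get {g, h}; from H->a we get {a}; from H->ε we get {ε}. So FIRST(H) = {ε, a, g, h}.
FIRST(S): from S->a g H we get {a}; from S->P H S we get {ε, a, g, h}; from S->ε we get {ε}. So FIRST(S) = {ε, a, g, h}.
FOLLOW(S) includes $ since S is the start symbol.
FOLLOW(S): in S->P H S, the suffix after S is empty (adds nothing new). Thus FOLLOW(S) = {$}.
FOLLOW(H): in S->a g H, the suffix after H is empty, so FOLLOW(H) ⊇ FOLLOW(S) = {$}; in S->P H S, H is followed by S with FIRST {ε, a, g, h}; in S->P H S, the suffix after H is nullable, so FOLLOW(H) ⊇ FOLLOW(S) = {$}; in H->P g P H, the suffix after H is empty (adds nothing new). Thus FOLLOW(H) = {$, a, g, h}.
FOLLOW(P): in S->P H S, P is followed by H S with FIRST {ε, a, g, h}; in S->P H S, the suffix after P is nullable, so FOLLOW(P) ⊇ FOLLOW(S) = {$}; in H->P g P H (occurrence 1), P is followed by g P H with FIRST {g}; in H->P g P H (occurrence 2), P is followed by H with FIRST {ε, a, g, h}; in H->P g P H (occurrence 2), the suffix after P is nullable, so FOLLOW(P) ⊇ FOLLOW(H) = {$, a, g, h}. Thus FOLLOW(P) = {$, a, g, h}.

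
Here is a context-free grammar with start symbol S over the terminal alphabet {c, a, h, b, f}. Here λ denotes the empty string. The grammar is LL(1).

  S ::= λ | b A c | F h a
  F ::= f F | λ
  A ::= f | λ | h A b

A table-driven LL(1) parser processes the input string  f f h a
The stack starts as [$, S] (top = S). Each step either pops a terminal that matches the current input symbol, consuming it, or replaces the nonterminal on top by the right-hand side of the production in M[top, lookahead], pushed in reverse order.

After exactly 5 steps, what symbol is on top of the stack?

F

step 1: stack=$ S  input=f f h a $  — expand S ::= F h a
step 2: stack=$ a h F  input=f f h a $  — expand F ::= f F
step 3: stack=$ a h F f  input=f f h a $  — match f
step 4: stack=$ a h F  input=f h a $  — expand F ::= f F
step 5: stack=$ a h F f  input=f h a $  — match f
Stack after step 5: $ a h F (top = F).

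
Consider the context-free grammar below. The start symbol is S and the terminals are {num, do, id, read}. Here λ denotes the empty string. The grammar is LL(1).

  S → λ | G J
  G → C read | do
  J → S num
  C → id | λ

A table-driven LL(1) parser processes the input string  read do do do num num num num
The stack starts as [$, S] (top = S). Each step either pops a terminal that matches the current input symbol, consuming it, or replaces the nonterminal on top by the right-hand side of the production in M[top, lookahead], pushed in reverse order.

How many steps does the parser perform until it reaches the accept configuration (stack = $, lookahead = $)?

22

step 1: stack=$ S  input=read do do do num num num num $  — expand S → G J
step 2: stack=$ J G  input=read do do do num num num num $  — expand G → C read
step 3: stack=$ J read C  input=read do do do num num num num $  — expand C → λ
step 4: stack=$ J read  input=read do do do num num num num $  — match read
step 5: stack=$ J  input=do do do num num num num $  — expand J → S num
step 6: stack=$ num S  input=do do do num num num num $  — expand S → G J
step 7: stack=$ num J G  input=do do do num num num num $  — expand G → do
step 8: stack=$ num J do  input=do do do num num num num $  — match do
step 9: stack=$ num J  input=do do num num num num $  — expand J → S num
step 10: stack=$ num num S  input=do do num num num num $  — expand S → G J
step 11: stack=$ num num J G  input=do do num num num num $  — expand G → do
step 12: stack=$ num num J do  input=do do num num num num $  — match do
step 13: stack=$ num num J  input=do num num num num $  — expand J → S num
step 14: stack=$ num num num S  input=do num num num num $  — expand S → G J
step 15: stack=$ num num num J G  input=do num num num num $  — expand G → do
step 16: stack=$ num num num J do  input=do num num num num $  — match do
step 17: stack=$ num num num J  input=num num num num $  — expand J → S num
step 18: stack=$ num num num num S  input=num num num num $  — expand S → λ
step 19: stack=$ num num num num  input=num num num num $  — match num
step 20: stack=$ num num num  input=num num num $  — match num
step 21: stack=$ num num  input=num num $  — match num
step 22: stack=$ num  input=num $  — match num
Accept reached after 22 steps.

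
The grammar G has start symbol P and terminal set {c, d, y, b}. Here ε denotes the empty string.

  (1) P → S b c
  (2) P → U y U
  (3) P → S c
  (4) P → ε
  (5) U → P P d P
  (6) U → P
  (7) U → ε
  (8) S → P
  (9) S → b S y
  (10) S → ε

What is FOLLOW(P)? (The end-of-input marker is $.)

FIRST(P) = {ε, b, c, d, y}  (via S b c, U y U, S c)
FIRST(U) = {ε, b, c, d, y}  (via P P d P, P)
FIRST(S) = {ε, b, c, d, y}  (via P)
FOLLOW(P) includes $ since P is the start symbol.
FOLLOW(S): in P→S b c, S is followed by b c with FIRST {b}; in P→S c, S is followed by c with FIRST {c}; in S→b S y, S is followed by y with FIRST {y}. Thus FOLLOW(S) = {b, c, y}.
FOLLOW(P): in U→P P d P (occurrence 1), P is followed by P d P with FIRST {b, c, d, y}; in U→P P d P (occurrence 2), P is followed by d P with FIRST {d}; in U→P P d P (occurrence 3), the suffix after P is empty, so FOLLOW(P) ⊇ FOLLOW(U) = {$, b, c, d, y}; in U→P, the suffix after P is empty, so FOLLOW(P) ⊇ FOLLOW(U) = {$, b, c, d, y}; in S→P, the suffix after P is empty, so FOLLOW(P) ⊇ FOLLOW(S) = {b, c, y}. Thus FOLLOW(P) = {$, b, c, d, y}.
FOLLOW(U): in P→U y U (occurrence 1), U is followed by y U with FIRST {y}; in P→U y U (occurrence 2), the suffix after U is empty, so FOLLOW(U) ⊇ FOLLOW(P) = {$, b, c, d, y}. Thus FOLLOW(U) = {$, b, c, d, y}.

{$, b, c, d, y}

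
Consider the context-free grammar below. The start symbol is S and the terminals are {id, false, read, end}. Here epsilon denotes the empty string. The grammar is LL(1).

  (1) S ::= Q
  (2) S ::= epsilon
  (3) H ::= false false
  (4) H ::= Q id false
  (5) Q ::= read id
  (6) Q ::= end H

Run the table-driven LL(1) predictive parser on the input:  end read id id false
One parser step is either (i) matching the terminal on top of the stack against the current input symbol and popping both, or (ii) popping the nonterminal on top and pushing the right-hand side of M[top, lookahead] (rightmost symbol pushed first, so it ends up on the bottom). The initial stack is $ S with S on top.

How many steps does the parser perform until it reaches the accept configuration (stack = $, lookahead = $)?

     Stack               Input                   Action
  1  $ S                 end read id id false $  expand S ::= Q
  2  $ Q                 end read id id false $  expand Q ::= end H
  3  $ H end             end read id id false $  match end
  4  $ H                 read id id false $      expand H ::= Q id false
  5  $ false id Q        read id id false $      expand Q ::= read id
  6  $ false id id read  read id id false $      match read
  7  $ false id id       id id false $           match id
  8  $ false id          id false $              match id
  9  $ false             false $                 match false
Accept reached after 9 steps.

9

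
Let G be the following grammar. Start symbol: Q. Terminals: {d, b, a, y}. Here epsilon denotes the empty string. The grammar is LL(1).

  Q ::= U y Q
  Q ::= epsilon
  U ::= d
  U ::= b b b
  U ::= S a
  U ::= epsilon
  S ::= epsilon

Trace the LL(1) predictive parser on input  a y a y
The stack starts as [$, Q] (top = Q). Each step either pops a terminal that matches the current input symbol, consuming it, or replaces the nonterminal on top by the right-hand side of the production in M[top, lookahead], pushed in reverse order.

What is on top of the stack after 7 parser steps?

S

     Stack      Input      Action
  1  $ Q        a y a y $  expand Q ::= U y Q
  2  $ Q y U    a y a y $  expand U ::= S a
  3  $ Q y a S  a y a y $  expand S ::= epsilon
  4  $ Q y a    a y a y $  match a
  5  $ Q y      y a y $    match y
  6  $ Q        a y $      expand Q ::= U y Q
  7  $ Q y U    a y $      expand U ::= S a
Stack after step 7: $ Q y a S (top = S).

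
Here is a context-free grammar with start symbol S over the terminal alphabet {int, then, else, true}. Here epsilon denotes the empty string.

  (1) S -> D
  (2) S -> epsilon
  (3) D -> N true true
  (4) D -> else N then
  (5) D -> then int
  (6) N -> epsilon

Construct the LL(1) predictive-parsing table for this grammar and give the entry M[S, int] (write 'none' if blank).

none

FIRST(N): from N->epsilon we get {epsilon}. So FIRST(N) = {epsilon}.
FIRST(D): from D->N true true we get {true}; from D->else N then we get {else}; from D->then int we get {then}. So FIRST(D) = {else, then, true}.
FIRST(S): from S->D we get {else, then, true}; from S->epsilon we get {epsilon}. So FIRST(S) = {epsilon, else, then, true}.
FOLLOW(S) includes $ since S is the start symbol.
FOLLOW(S): S appears on no right-hand side. Thus FOLLOW(S) = {$}.
For S -> D: FIRST(D) = {else, then, true}, so it goes in M[S, t] for t ∈ {else, then, true}.
For S -> epsilon: FIRST(epsilon) = {epsilon}, so it goes in M[S, t] for t ∈ {}; since epsilon ∈ FIRST, also for every t ∈ FOLLOW(S) = {$}.
None of these place a production in M[S, int].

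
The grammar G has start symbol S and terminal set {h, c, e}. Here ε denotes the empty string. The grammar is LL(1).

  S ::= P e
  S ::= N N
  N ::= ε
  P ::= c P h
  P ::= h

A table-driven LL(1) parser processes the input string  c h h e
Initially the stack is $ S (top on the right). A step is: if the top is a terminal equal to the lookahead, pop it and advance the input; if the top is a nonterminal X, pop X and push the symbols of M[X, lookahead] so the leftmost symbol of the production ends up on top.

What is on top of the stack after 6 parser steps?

     Stack      Input      Action
  1  $ S        c h h e $  expand S ::= P e
  2  $ e P      c h h e $  expand P ::= c P h
  3  $ e h P c  c h h e $  match c
  4  $ e h P    h h e $    expand P ::= h
  5  $ e h h    h h e $    match h
  6  $ e h      h e $      match h
Stack after step 6: $ e (top = e).

e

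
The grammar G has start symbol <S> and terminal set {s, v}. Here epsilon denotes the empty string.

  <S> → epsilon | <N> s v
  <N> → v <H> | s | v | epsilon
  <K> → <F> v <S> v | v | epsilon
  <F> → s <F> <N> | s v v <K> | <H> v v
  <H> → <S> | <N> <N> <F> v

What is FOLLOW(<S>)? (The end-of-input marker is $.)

FIRST(<N>): from <N>→v <H> we get {v}; from <N>→s we get {s}; from <N>→v we get {v}; from <N>→epsilon we get {epsilon}. So FIRST(<N>) = {epsilon, s, v}.
FIRST(<S>): from <S>→epsilon we get {epsilon}; from <S>→<N> s v we get {s, v}. So FIRST(<S>) = {epsilon, s, v}.
FIRST(<K>): from <K>→<F> v <S> v we get {s, v}; from <K>→v we get {v}; from <K>→epsilon we get {epsilon}. So FIRST(<K>) = {epsilon, s, v}.
FIRST(<F>): from <F>→s <F> <N> we get {s}; from <F>→s v v <K> we get {s}; from <F>→<H> v v we get {s, v}. So FIRST(<F>) = {s, v}.
FIRST(<H>): from <H>→<S> we get {epsilon, s, v}; from <H>→<N> <N> <F> v we get {s, v}. So FIRST(<H>) = {epsilon, s, v}.
FOLLOW(<S>) includes $ since <S> is the start symbol.
FOLLOW(<F>): in <K>→<F> v <S> v, <F> is followed by v <S> v with FIRST {v}; in <F>→s <F> <N>, <F> is followed by <N> with FIRST {epsilon, s, v}; in <F>→s <F> <N>, the suffix after <F> is nullable (adds nothing new); in <H>→<N> <N> <F> v, <F> is followed by v with FIRST {v}. Thus FOLLOW(<F>) = {s, v}.
FOLLOW(<N>): in <S>→<N> s v, <N> is followed by s v with FIRST {s}; in <F>→s <F> <N>, the suffix after <N> is empty, so FOLLOW(<N>) ⊇ FOLLOW(<F>) = {s, v}; in <H>→<N> <N> <F> v (occurrence 1), <N> is followed by <N> <F> v with FIRST {s, v}; in <H>→<N> <N> <F> v (occurrence 2), <N> is followed by <F> v with FIRST {s, v}. Thus FOLLOW(<N>) = {s, v}.
FOLLOW(<K>): in <F>→s v v <K>, the suffix after <K> is empty, so FOLLOW(<K>) ⊇ FOLLOW(<F>) = {s, v}. Thus FOLLOW(<K>) = {s, v}.
FOLLOW(<H>): in <N>→v <H>, the suffix after <H> is empty, so FOLLOW(<H>) ⊇ FOLLOW(<N>) = {s, v}; in <F>→<H> v v, <H> is followed by v v with FIRST {v}. Thus FOLLOW(<H>) = {s, v}.
FOLLOW(<S>): in <K>→<F> v <S> v, <S> is followed by v with FIRST {v}; in <H>→<S>, the suffix after <S> is empty, so FOLLOW(<S>) ⊇ FOLLOW(<H>) = {s, v}. Thus FOLLOW(<S>) = {$, s, v}.

{$, s, v}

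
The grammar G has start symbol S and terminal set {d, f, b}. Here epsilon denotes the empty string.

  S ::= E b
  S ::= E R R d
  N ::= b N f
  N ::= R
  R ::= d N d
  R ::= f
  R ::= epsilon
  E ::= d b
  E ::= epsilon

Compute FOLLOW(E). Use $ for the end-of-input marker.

FIRST(R) = {epsilon, d, f}
FIRST(E) = {epsilon, d}
FIRST(S) = {b, d, f}  (via E b, E R R d)
FIRST(N) = {epsilon, b, d, f}  (via R)
FOLLOW(S) includes $ since S is the start symbol.
FOLLOW(S): S appears on no right-hand side. Thus FOLLOW(S) = {$}.
FOLLOW(N): in N::=b N f, N is followed by f with FIRST {f}; in R::=d N d, N is followed by d with FIRST {d}. Thus FOLLOW(N) = {d, f}.
FOLLOW(R): in S::=E R R d (occurrence 1), R is followed by R d with FIRST {d, f}; in S::=E R R d (occurrence 2), R is followed by d with FIRST {d}; in N::=R, the suffix after R is empty, so FOLLOW(R) ⊇ FOLLOW(N) = {d, f}. Thus FOLLOW(R) = {d, f}.
FOLLOW(E): in S::=E b, E is followed by b with FIRST {b}; in S::=E R R d, E is followed by R R d with FIRST {d, f}. Thus FOLLOW(E) = {b, d, f}.

{b, d, f}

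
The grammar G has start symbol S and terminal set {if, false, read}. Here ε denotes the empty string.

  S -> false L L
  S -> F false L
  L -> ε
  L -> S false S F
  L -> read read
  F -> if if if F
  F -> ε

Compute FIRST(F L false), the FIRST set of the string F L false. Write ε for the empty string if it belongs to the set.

FIRST(F) = {ε, if}
FIRST(S) = {false, if}  (via F false L)
FIRST(L) = {ε, false, if, read}  (via S false S F)
FIRST(F L false): take FIRST of each symbol in turn, carrying on past any symbol whose FIRST contains ε; result {false, if, read}.

{false, if, read}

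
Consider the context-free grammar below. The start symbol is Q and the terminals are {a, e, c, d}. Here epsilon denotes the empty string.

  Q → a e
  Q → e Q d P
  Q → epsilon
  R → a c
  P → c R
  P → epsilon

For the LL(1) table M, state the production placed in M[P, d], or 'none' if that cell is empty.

P → epsilon

FIRST(Q) = {epsilon, a, e}
FIRST(R) = {a}
FIRST(P) = {epsilon, c}
FOLLOW(Q) includes $ since Q is the start symbol.
FOLLOW(Q): in Q→e Q d P, Q is followed by d P with FIRST {d}. Thus FOLLOW(Q) = {$, d}.
FOLLOW(P): in Q→e Q d P, the suffix after P is empty, so FOLLOW(P) ⊇ FOLLOW(Q) = {$, d}. Thus FOLLOW(P) = {$, d}.
For P → c R: FIRST(c R) = {c}, so it goes in M[P, t] for t ∈ {c}.
For P → epsilon: FIRST(epsilon) = {epsilon}, so it goes in M[P, t] for t ∈ {}; since epsilon ∈ FIRST, also for every t ∈ FOLLOW(P) = {$, d}.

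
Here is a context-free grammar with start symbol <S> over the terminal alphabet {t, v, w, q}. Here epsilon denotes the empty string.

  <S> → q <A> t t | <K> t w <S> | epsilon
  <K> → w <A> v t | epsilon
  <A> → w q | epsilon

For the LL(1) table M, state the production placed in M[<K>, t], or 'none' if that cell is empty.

<K> → epsilon

FIRST(<K>): from <K>→w <A> v t we get {w}; from <K>→epsilon we get {epsilon}. So FIRST(<K>) = {epsilon, w}.
FIRST(<A>): from <A>→w q we get {w}; from <A>→epsilon we get {epsilon}. So FIRST(<A>) = {epsilon, w}.
FIRST(<S>): from <S>→q <A> t t we get {q}; from <S>→<K> t w <S> we get {t, w}; from <S>→epsilon we get {epsilon}. So FIRST(<S>) = {epsilon, q, t, w}.
FOLLOW(<S>) includes $ since <S> is the start symbol.
FOLLOW(<K>): in <S>→<K> t w <S>, <K> is followed by t w <S> with FIRST {t}. Thus FOLLOW(<K>) = {t}.
For <K> → w <A> v t: FIRST(w <A> v t) = {w}, so it goes in M[<K>, t] for t ∈ {w}.
For <K> → epsilon: FIRST(epsilon) = {epsilon}, so it goes in M[<K>, t] for t ∈ {}; since epsilon ∈ FIRST, also for every t ∈ FOLLOW(<K>) = {t}.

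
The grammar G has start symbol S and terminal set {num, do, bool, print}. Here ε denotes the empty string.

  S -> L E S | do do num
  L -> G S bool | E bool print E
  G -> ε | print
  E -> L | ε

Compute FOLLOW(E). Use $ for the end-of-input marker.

{bool, do, print}

FIRST(G) = {ε, print}
FIRST(S) = {bool, do, print}  (via L E S)
FIRST(L) = {bool, do, print}  (via G S bool, E bool print E)
FIRST(E) = {ε, bool, do, print}  (via L)
FOLLOW(S) includes $ since S is the start symbol.
FOLLOW(S): in S->L E S, the suffix after S is empty (adds nothing new); in L->G S bool, S is followed by bool with FIRST {bool}. Thus FOLLOW(S) = {$, bool}.
FOLLOW(G): in L->G S bool, G is followed by S bool with FIRST {bool, do, print}. Thus FOLLOW(G) = {bool, do, print}.
FOLLOW(L): in S->L E S, L is followed by E S with FIRST {bool, do, print}; in E->L, the suffix after L is empty, so FOLLOW(L) ⊇ FOLLOW(E) = {bool, do, print}. Thus FOLLOW(L) = {bool, do, print}.
FOLLOW(E): in S->L E S, E is followed by S with FIRST {bool, do, print}; in L->E bool print E (occurrence 1), E is followed by bool print E with FIRST {bool}; in L->E bool print E (occurrence 2), the suffix after E is empty, so FOLLOW(E) ⊇ FOLLOW(L) = {bool, do, print}. Thus FOLLOW(E) = {bool, do, print}.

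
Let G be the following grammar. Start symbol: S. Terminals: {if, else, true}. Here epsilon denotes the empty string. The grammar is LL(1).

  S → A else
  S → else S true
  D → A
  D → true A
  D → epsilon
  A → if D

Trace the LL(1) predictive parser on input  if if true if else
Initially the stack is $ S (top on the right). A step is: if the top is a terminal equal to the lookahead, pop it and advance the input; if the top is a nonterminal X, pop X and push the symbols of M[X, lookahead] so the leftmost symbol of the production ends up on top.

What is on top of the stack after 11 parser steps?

else

step 1: stack=$ S  input=if if true if else $  — expand S → A else
step 2: stack=$ else A  input=if if true if else $  — expand A → if D
step 3: stack=$ else D if  input=if if true if else $  — match if
step 4: stack=$ else D  input=if true if else $  — expand D → A
step 5: stack=$ else A  input=if true if else $  — expand A → if D
step 6: stack=$ else D if  input=if true if else $  — match if
step 7: stack=$ else D  input=true if else $  — expand D → true A
step 8: stack=$ else A true  input=true if else $  — match true
step 9: stack=$ else A  input=if else $  — expand A → if D
step 10: stack=$ else D if  input=if else $  — match if
step 11: stack=$ else D  input=else $  — expand D → epsilon
Stack after step 11: $ else (top = else).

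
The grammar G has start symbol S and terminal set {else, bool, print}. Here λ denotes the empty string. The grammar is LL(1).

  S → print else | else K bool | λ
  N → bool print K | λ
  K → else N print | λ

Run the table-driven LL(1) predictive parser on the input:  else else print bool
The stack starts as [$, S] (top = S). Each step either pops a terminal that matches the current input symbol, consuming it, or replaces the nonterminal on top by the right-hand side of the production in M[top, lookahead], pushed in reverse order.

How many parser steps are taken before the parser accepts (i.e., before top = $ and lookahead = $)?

7

     Stack                Input                   Action
  1  $ S                  else else print bool $  expand S → else K bool
  2  $ bool K else        else else print bool $  match else
  3  $ bool K             else print bool $       expand K → else N print
  4  $ bool print N else  else print bool $       match else
  5  $ bool print N       print bool $            expand N → λ
  6  $ bool print         print bool $            match print
  7  $ bool               bool $                  match bool
Accept reached after 7 steps.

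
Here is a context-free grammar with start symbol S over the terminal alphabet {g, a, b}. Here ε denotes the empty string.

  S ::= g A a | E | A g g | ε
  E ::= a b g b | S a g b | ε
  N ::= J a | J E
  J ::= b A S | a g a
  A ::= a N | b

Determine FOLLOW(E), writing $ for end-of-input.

FIRST(J) = {a, b}
FIRST(A) = {a, b}
FIRST(N) = {a, b}  (via J a, J E)
FIRST(S) = {ε, a, b, g}  (via E, A g g)
FIRST(E) = {ε, a, b, g}  (via S a g b)
FOLLOW(S) includes $ since S is the start symbol.
FOLLOW(S): in E::=S a g b, S is followed by a g b with FIRST {a}; in J::=b A S, the suffix after S is empty, so FOLLOW(S) ⊇ FOLLOW(J) = {a, b, g}. Thus FOLLOW(S) = {$, a, b, g}.
FOLLOW(E): in S::=E, the suffix after E is empty, so FOLLOW(E) ⊇ FOLLOW(S) = {$, a, b, g}; in N::=J E, the suffix after E is empty, so FOLLOW(E) ⊇ FOLLOW(N) = {a, b, g}. Thus FOLLOW(E) = {$, a, b, g}.
FOLLOW(N): in A::=a N, the suffix after N is empty, so FOLLOW(N) ⊇ FOLLOW(A) = {a, b, g}. Thus FOLLOW(N) = {a, b, g}.
FOLLOW(J): in N::=J a, J is followed by a with FIRST {a}; in N::=J E, J is followed by E with FIRST {ε, a, b, g}; in N::=J E, the suffix after J is nullable, so FOLLOW(J) ⊇ FOLLOW(N) = {a, b, g}. Thus FOLLOW(J) = {a, b, g}.
FOLLOW(A): in S::=g A a, A is followed by a with FIRST {a}; in S::=A g g, A is followed by g g with FIRST {g}; in J::=b A S, A is followed by S with FIRST {ε, a, b, g}; in J::=b A S, the suffix after A is nullable, so FOLLOW(A) ⊇ FOLLOW(J) = {a, b, g}. Thus FOLLOW(A) = {a, b, g}.

{$, a, b, g}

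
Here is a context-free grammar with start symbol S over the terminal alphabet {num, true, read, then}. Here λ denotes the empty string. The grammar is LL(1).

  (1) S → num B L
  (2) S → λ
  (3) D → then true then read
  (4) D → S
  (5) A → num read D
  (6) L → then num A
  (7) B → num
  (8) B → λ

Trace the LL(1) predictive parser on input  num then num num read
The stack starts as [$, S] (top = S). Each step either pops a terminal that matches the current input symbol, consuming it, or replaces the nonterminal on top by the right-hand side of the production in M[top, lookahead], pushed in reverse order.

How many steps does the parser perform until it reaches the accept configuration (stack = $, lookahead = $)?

      Stack         Input                    Action
   1  $ S           num then num num read $  expand S → num B L
   2  $ L B num     num then num num read $  match num
   3  $ L B         then num num read $      expand B → λ
   4  $ L           then num num read $      expand L → then num A
   5  $ A num then  then num num read $      match then
   6  $ A num       num num read $           match num
   7  $ A           num read $               expand A → num read D
   8  $ D read num  num read $               match num
   9  $ D read      read $                   match read
  10  $ D           $                        expand D → S
  11  $ S           $                        expand S → λ
Accept reached after 11 steps.

11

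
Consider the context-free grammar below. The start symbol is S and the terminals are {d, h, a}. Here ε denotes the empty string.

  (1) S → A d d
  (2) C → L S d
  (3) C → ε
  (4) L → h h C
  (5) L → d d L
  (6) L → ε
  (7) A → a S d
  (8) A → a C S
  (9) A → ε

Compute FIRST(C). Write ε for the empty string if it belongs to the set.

FIRST(L): from L→h h C we get {h}; from L→d d L we get {d}; from L→ε we get {ε}. So FIRST(L) = {ε, d, h}.
FIRST(A): from A→a S d we get {a}; from A→a C S we get {a}; from A→ε we get {ε}. So FIRST(A) = {ε, a}.
FIRST(S): from S→A d d we get {a, d}. So FIRST(S) = {a, d}.
FIRST(C): from C→L S d we get {a, d, h}; from C→ε we get {ε}. So FIRST(C) = {ε, a, d, h}.

{ε, a, d, h}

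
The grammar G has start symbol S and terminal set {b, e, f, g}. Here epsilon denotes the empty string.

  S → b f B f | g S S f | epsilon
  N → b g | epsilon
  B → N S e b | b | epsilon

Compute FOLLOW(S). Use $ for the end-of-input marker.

{$, b, e, f, g}

FIRST(S) = {epsilon, b, g}
FIRST(N) = {epsilon, b}
FIRST(B) = {epsilon, b, e, g}  (via N S e b)
FOLLOW(S) includes $ since S is the start symbol.
FOLLOW(S): in S→g S S f (occurrence 1), S is followed by S f with FIRST {b, f, g}; in S→g S S f (occurrence 2), S is followed by f with FIRST {f}; in B→N S e b, S is followed by e b with FIRST {e}. Thus FOLLOW(S) = {$, b, e, f, g}.
FOLLOW(N): in B→N S e b, N is followed by S e b with FIRST {b, e, g}. Thus FOLLOW(N) = {b, e, g}.
FOLLOW(B): in S→b f B f, B is followed by f with FIRST {f}. Thus FOLLOW(B) = {f}.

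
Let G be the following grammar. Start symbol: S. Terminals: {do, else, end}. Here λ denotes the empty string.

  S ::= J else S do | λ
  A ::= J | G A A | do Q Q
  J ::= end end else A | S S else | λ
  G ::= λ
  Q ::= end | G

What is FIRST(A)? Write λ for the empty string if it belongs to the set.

FIRST(G) = {λ}
FIRST(Q) = {λ, end}  (via G)
FIRST(S) = {λ, else, end}  (via J else S do)
FIRST(J) = {λ, else, end}  (via S S else)
FIRST(A) = {λ, do, else, end}  (via J, G A A)

{λ, do, else, end}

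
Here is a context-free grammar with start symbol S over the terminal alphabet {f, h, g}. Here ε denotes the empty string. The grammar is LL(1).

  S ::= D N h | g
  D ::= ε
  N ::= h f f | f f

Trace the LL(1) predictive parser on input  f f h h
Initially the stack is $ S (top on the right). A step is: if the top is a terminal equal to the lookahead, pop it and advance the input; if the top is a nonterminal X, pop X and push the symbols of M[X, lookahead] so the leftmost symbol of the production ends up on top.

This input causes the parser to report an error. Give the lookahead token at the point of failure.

     Stack    Input      Action
  1  $ S      f f h h $  expand S ::= D N h
  2  $ h N D  f f h h $  expand D ::= ε
  3  $ h N    f f h h $  expand N ::= f f
  4  $ h f f  f f h h $  match f
  5  $ h f    f h h $    match f
  6  $ h      h h $      match h
  7  $        h $        error: stack empty but input remains

h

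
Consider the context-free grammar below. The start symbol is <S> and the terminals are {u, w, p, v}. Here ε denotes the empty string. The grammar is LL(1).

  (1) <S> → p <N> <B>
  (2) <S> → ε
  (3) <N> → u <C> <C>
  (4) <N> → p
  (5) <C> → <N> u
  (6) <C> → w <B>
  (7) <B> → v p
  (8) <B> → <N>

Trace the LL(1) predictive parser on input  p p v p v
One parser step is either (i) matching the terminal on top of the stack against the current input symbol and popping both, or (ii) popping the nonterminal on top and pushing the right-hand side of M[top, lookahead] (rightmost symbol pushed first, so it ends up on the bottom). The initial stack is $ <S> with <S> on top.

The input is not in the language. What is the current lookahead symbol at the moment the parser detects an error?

v

step 1: stack=$ <S>  input=p p v p v $  — expand <S> → p <N> <B>
step 2: stack=$ <B> <N> p  input=p p v p v $  — match p
step 3: stack=$ <B> <N>  input=p v p v $  — expand <N> → p
step 4: stack=$ <B> p  input=p v p v $  — match p
step 5: stack=$ <B>  input=v p v $  — expand <B> → v p
step 6: stack=$ p v  input=v p v $  — match v
step 7: stack=$ p  input=p v $  — match p
step 8: stack=$  input=v $  — error: stack empty but input remains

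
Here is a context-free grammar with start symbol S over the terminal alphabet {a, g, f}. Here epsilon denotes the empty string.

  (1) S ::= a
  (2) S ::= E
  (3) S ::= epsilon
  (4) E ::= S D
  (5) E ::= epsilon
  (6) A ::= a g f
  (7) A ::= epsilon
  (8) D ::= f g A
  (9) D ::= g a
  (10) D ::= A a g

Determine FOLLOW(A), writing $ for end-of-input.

FIRST(A) = {epsilon, a}
FIRST(D) = {a, f, g}  (via A a g)
FIRST(S) = {epsilon, a, f, g}  (via E)
FIRST(E) = {epsilon, a, f, g}  (via S D)
FOLLOW(S) includes $ since S is the start symbol.
FOLLOW(S): in E::=S D, S is followed by D with FIRST {a, f, g}. Thus FOLLOW(S) = {$, a, f, g}.
FOLLOW(E): in S::=E, the suffix after E is empty, so FOLLOW(E) ⊇ FOLLOW(S) = {$, a, f, g}. Thus FOLLOW(E) = {$, a, f, g}.
FOLLOW(D): in E::=S D, the suffix after D is empty, so FOLLOW(D) ⊇ FOLLOW(E) = {$, a, f, g}. Thus FOLLOW(D) = {$, a, f, g}.
FOLLOW(A): in D::=f g A, the suffix after A is empty, so FOLLOW(A) ⊇ FOLLOW(D) = {$, a, f, g}; in D::=A a g, A is followed by a g with FIRST {a}. Thus FOLLOW(A) = {$, a, f, g}.

{$, a, f, g}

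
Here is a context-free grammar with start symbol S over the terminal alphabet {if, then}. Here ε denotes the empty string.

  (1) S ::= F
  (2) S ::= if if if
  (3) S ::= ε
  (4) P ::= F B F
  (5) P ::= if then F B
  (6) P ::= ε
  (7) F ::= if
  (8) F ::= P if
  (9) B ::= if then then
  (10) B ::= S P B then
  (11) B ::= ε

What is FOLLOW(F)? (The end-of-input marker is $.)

{$, if, then}

FIRST(S): from S::=F we get {if}; from S::=if if if we get {if}; from S::=ε we get {ε}. So FIRST(S) = {ε, if}.
FIRST(P): from P::=F B F we get {if}; from P::=if then F B we get {if}; from P::=ε we get {ε}. So FIRST(P) = {ε, if}.
FIRST(F): from F::=if we get {if}; from F::=P if we get {if}. So FIRST(F) = {if}.
FIRST(B): from B::=if then then we get {if}; from B::=S P B then we get {if, then}; from B::=ε we get {ε}. So FIRST(B) = {ε, if, then}.
FOLLOW(S) includes $ since S is the start symbol.
FOLLOW(S): in B::=S P B then, S is followed by P B then with FIRST {if, then}. Thus FOLLOW(S) = {$, if, then}.
FOLLOW(P): in F::=P if, P is followed by if with FIRST {if}; in B::=S P B then, P is followed by B then with FIRST {if, then}. Thus FOLLOW(P) = {if, then}.
FOLLOW(F): in S::=F, the suffix after F is empty, so FOLLOW(F) ⊇ FOLLOW(S) = {$, if, then}; in P::=F B F (occurrence 1), F is followed by B F with FIRST {if, then}; in P::=F B F (occurrence 2), the suffix after F is empty, so FOLLOW(F) ⊇ FOLLOW(P) = {if, then}; in P::=if then F B, F is followed by B with FIRST {ε, if, then}; in P::=if then F B, the suffix after F is nullable, so FOLLOW(F) ⊇ FOLLOW(P) = {if, then}. Thus FOLLOW(F) = {$, if, then}.
FOLLOW(B): in P::=F B F, B is followed by F with FIRST {if}; in P::=if then F B, the suffix after B is empty, so FOLLOW(B) ⊇ FOLLOW(P) = {if, then}; in B::=S P B then, B is followed by then with FIRST {then}. Thus FOLLOW(B) = {if, then}.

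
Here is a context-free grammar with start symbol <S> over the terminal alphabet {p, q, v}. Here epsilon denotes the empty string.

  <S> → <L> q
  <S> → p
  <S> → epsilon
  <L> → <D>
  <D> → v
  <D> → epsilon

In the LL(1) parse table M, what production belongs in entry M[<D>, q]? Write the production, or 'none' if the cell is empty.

FIRST(<D>): from <D>→v we get {v}; from <D>→epsilon we get {epsilon}. So FIRST(<D>) = {epsilon, v}.
FIRST(<L>): from <L>→<D> we get {epsilon, v}. So FIRST(<L>) = {epsilon, v}.
FIRST(<S>): from <S>→<L> q we get {q, v}; from <S>→p we get {p}; from <S>→epsilon we get {epsilon}. So FIRST(<S>) = {epsilon, p, q, v}.
FOLLOW(<S>) includes $ since <S> is the start symbol.
FOLLOW(<L>): in <S>→<L> q, <L> is followed by q with FIRST {q}. Thus FOLLOW(<L>) = {q}.
FOLLOW(<D>): in <L>→<D>, the suffix after <D> is empty, so FOLLOW(<D>) ⊇ FOLLOW(<L>) = {q}. Thus FOLLOW(<D>) = {q}.
For <D> → v: FIRST(v) = {v}, so it goes in M[<D>, t] for t ∈ {v}.
For <D> → epsilon: FIRST(epsilon) = {epsilon}, so it goes in M[<D>, t] for t ∈ {}; since epsilon ∈ FIRST, also for every t ∈ FOLLOW(<D>) = {q}.

<D> → epsilon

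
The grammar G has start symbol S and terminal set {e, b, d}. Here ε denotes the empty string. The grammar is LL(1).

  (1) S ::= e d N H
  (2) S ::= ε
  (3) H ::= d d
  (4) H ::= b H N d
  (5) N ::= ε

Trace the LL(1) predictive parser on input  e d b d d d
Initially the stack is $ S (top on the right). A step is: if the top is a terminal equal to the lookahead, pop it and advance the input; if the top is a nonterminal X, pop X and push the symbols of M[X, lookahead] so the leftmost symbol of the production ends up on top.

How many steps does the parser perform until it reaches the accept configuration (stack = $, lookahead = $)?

11

step 1: stack=$ S  input=e d b d d d $  — expand S ::= e d N H
step 2: stack=$ H N d e  input=e d b d d d $  — match e
step 3: stack=$ H N d  input=d b d d d $  — match d
step 4: stack=$ H N  input=b d d d $  — expand N ::= ε
step 5: stack=$ H  input=b d d d $  — expand H ::= b H N d
step 6: stack=$ d N H b  input=b d d d $  — match b
step 7: stack=$ d N H  input=d d d $  — expand H ::= d d
step 8: stack=$ d N d d  input=d d d $  — match d
step 9: stack=$ d N d  input=d d $  — match d
step 10: stack=$ d N  input=d $  — expand N ::= ε
step 11: stack=$ d  input=d $  — match d
Accept reached after 11 steps.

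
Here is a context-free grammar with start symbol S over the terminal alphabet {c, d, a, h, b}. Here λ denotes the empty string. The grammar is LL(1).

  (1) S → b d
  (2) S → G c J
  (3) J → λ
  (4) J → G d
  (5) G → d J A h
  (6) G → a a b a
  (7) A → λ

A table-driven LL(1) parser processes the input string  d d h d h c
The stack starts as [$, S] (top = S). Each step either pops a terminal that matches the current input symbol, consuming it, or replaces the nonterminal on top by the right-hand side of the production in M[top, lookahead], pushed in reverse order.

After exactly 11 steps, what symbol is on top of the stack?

step 1: stack=$ S  input=d d h d h c $  — expand S → G c J
step 2: stack=$ J c G  input=d d h d h c $  — expand G → d J A h
step 3: stack=$ J c h A J d  input=d d h d h c $  — match d
step 4: stack=$ J c h A J  input=d h d h c $  — expand J → G d
step 5: stack=$ J c h A d G  input=d h d h c $  — expand G → d J A h
step 6: stack=$ J c h A d h A J d  input=d h d h c $  — match d
step 7: stack=$ J c h A d h A J  input=h d h c $  — expand J → λ
step 8: stack=$ J c h A d h A  input=h d h c $  — expand A → λ
step 9: stack=$ J c h A d h  input=h d h c $  — match h
step 10: stack=$ J c h A d  input=d h c $  — match d
step 11: stack=$ J c h A  input=h c $  — expand A → λ
Stack after step 11: $ J c h (top = h).

h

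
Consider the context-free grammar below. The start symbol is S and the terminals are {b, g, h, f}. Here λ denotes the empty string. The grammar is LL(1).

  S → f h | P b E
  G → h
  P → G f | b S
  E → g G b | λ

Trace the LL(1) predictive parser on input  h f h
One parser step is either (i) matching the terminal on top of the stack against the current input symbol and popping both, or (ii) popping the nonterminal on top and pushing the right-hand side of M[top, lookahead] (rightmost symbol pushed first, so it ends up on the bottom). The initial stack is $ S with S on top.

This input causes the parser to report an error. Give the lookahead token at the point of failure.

step 1: stack=$ S  input=h f h $  — expand S → P b E
step 2: stack=$ E b P  input=h f h $  — expand P → G f
step 3: stack=$ E b f G  input=h f h $  — expand G → h
step 4: stack=$ E b f h  input=h f h $  — match h
step 5: stack=$ E b f  input=f h $  — match f
step 6: stack=$ E b  input=h $  — error: top is terminal b but lookahead is h

h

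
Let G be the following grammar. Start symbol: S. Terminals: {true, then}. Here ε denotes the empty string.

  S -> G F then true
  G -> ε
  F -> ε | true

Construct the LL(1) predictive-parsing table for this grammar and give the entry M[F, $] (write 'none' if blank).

none

FIRST(G): from G->ε we get {ε}. So FIRST(G) = {ε}.
FIRST(F): from F->ε we get {ε}; from F->true we get {true}. So FIRST(F) = {ε, true}.
FIRST(S): from S->G F then true we get {then, true}. So FIRST(S) = {then, true}.
FOLLOW(S) includes $ since S is the start symbol.
FOLLOW(F): in S->G F then true, F is followed by then true with FIRST {then}. Thus FOLLOW(F) = {then}.
For F -> ε: FIRST(ε) = {ε}, so it goes in M[F, t] for t ∈ {}; since ε ∈ FIRST, also for every t ∈ FOLLOW(F) = {then}.
For F -> true: FIRST(true) = {true}, so it goes in M[F, t] for t ∈ {true}.
None of these place a production in M[F, $].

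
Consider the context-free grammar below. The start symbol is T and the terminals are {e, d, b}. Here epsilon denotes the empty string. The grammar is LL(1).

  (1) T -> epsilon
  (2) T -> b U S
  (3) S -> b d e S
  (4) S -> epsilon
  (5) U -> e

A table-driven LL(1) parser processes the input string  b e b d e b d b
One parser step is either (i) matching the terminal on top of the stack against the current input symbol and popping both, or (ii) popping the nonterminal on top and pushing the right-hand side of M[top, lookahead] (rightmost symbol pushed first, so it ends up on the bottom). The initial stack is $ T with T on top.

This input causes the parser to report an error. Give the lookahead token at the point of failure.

b

step 1: stack=$ T  input=b e b d e b d b $  — expand T -> b U S
step 2: stack=$ S U b  input=b e b d e b d b $  — match b
step 3: stack=$ S U  input=e b d e b d b $  — expand U -> e
step 4: stack=$ S e  input=e b d e b d b $  — match e
step 5: stack=$ S  input=b d e b d b $  — expand S -> b d e S
step 6: stack=$ S e d b  input=b d e b d b $  — match b
step 7: stack=$ S e d  input=d e b d b $  — match d
step 8: stack=$ S e  input=e b d b $  — match e
step 9: stack=$ S  input=b d b $  — expand S -> b d e S
step 10: stack=$ S e d b  input=b d b $  — match b
step 11: stack=$ S e d  input=d b $  — match d
step 12: stack=$ S e  input=b $  — error: top is terminal e but lookahead is b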